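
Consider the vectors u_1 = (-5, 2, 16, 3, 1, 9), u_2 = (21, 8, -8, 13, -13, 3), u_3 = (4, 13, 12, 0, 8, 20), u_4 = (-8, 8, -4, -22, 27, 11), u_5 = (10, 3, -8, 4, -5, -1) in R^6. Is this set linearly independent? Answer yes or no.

no

Form the matrix with these vectors as rows and row reduce.
R2 ← R2 + (21/5)·R1: [0, 82/5, 296/5, 128/5, -44/5, 204/5]
R3 ← R3 + (4/5)·R1: [0, 73/5, 124/5, 12/5, 44/5, 136/5]
R4 ← R4 − (8/5)·R1: [0, 24/5, -148/5, -134/5, 127/5, -17/5]
R5 ← R5 + (2)·R1: [0, 7, 24, 10, -3, 17]
R3 ← R3 − (73/82)·R2: [0, 0, -1144/41, -836/41, 682/41, -374/41]
R4 ← R4 − (12/41)·R2: [0, 0, -1924/41, -1406/41, 1147/41, -629/41]
R5 ← R5 − (35/82)·R2: [0, 0, -52/41, -38/41, 31/41, -17/41]
R4 ← R4 − (37/22)·R3: [0, 0, 0, 0, 0, 0]
R5 ← R5 − (1/22)·R3: [0, 0, 0, 0, 0, 0]
3 nonzero rows, so the 5 vectors span a space of dimension 3.
Since 3 < 5, the vectors are linearly dependent.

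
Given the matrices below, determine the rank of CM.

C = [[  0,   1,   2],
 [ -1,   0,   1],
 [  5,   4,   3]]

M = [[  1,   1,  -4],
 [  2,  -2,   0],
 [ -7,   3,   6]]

2

First compute CM:
[[-12,   4,  12],
 [ -8,   2,  10],
 [ -8,   6,  -2]]
Now row reduce the product.
R2 ← R2 − (2/3)·R1: [0, -2/3, 2]
R3 ← R3 − (2/3)·R1: [0, 10/3, -10]
R3 ← R3 + (5)·R2: [0, 0, 0]
2 nonzero rows, so rank(CM) = 2.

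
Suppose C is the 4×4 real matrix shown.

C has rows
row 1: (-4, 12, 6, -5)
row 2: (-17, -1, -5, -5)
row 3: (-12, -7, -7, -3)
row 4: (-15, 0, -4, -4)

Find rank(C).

3

Row reduce to echelon form.
R2 ← R2 − (17/4)·R1: [0, -52, -61/2, 65/4]
R3 ← R3 − (3)·R1: [0, -43, -25, 12]
R4 ← R4 − (15/4)·R1: [0, -45, -53/2, 59/4]
R3 ← R3 − (43/52)·R2: [0, 0, 23/104, -23/16]
R4 ← R4 − (45/52)·R2: [0, 0, -11/104, 11/16]
R4 ← R4 + (11/23)·R3: [0, 0, 0, 0]
Echelon form has 3 nonzero rows, so rank(C) = 3.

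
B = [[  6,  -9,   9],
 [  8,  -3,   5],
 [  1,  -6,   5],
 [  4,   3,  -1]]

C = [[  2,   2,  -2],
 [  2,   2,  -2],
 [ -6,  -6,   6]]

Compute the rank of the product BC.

First compute BC:
[[-60, -60,  60],
 [-20, -20,  20],
 [-40, -40,  40],
 [ 20,  20, -20]]
Now row reduce the product.
R2 ← R2 − (1/3)·R1: [0, 0, 0]
R3 ← R3 − (2/3)·R1: [0, 0, 0]
R4 ← R4 + (1/3)·R1: [0, 0, 0]
1 nonzero row, so rank(BC) = 1.

1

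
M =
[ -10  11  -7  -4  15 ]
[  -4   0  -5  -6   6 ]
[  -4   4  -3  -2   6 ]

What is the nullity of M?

Row reduce to echelon form.
R2 ← R2 − (2/5)·R1: [0, -22/5, -11/5, -22/5, 0]
R3 ← R3 − (2/5)·R1: [0, -2/5, -1/5, -2/5, 0]
R3 ← R3 − (1/11)·R2: [0, 0, 0, 0, 0]
2 nonzero rows, so rank(M) = 2.
M has 5 columns; by rank–nullity, nullity = 5 − 2 = 3.

3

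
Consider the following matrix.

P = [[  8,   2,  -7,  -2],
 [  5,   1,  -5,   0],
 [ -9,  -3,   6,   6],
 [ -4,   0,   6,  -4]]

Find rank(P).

2

Row reduce to echelon form.
R2 ← R2 − (5/8)·R1: [0, -1/4, -5/8, 5/4]
R3 ← R3 + (9/8)·R1: [0, -3/4, -15/8, 15/4]
R4 ← R4 + (1/2)·R1: [0, 1, 5/2, -5]
R3 ← R3 − (3)·R2: [0, 0, 0, 0]
R4 ← R4 + (4)·R2: [0, 0, 0, 0]
Echelon form has 2 nonzero rows, so rank(P) = 2.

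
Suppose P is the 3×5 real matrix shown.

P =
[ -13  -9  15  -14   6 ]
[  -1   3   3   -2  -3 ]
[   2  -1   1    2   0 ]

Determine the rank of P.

Row reduce to echelon form.
R2 ← R2 − (1/13)·R1: [0, 48/13, 24/13, -12/13, -45/13]
R3 ← R3 + (2/13)·R1: [0, -31/13, 43/13, -2/13, 12/13]
R3 ← R3 + (31/48)·R2: [0, 0, 9/2, -3/4, -21/16]
Echelon form has 3 nonzero rows, so rank(P) = 3.

3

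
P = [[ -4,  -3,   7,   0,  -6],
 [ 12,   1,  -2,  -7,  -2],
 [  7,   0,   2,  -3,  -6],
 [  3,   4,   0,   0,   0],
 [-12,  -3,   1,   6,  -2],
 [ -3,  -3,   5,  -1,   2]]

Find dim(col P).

5

Row reduce to echelon form.
R2 ← R2 + (3)·R1: [0, -8, 19, -7, -20]
R3 ← R3 + (7/4)·R1: [0, -21/4, 57/4, -3, -33/2]
R4 ← R4 + (3/4)·R1: [0, 7/4, 21/4, 0, -9/2]
R5 ← R5 − (3)·R1: [0, 6, -20, 6, 16]
R6 ← R6 − (3/4)·R1: [0, -3/4, -1/4, -1, 13/2]
R3 ← R3 − (21/32)·R2: [0, 0, 57/32, 51/32, -27/8]
R4 ← R4 + (7/32)·R2: [0, 0, 301/32, -49/32, -71/8]
R5 ← R5 + (3/4)·R2: [0, 0, -23/4, 3/4, 1]
R6 ← R6 − (3/32)·R2: [0, 0, -65/32, -11/32, 67/8]
R4 ← R4 − (301/57)·R3: [0, 0, 0, -189/19, 170/19]
R5 ← R5 + (184/57)·R3: [0, 0, 0, 112/19, -188/19]
R6 ← R6 + (65/57)·R3: [0, 0, 0, 28/19, 86/19]
R5 ← R5 + (16/27)·R4: [0, 0, 0, 0, -124/27]
R6 ← R6 + (4/27)·R4: [0, 0, 0, 0, 158/27]
R6 ← R6 + (79/62)·R5: [0, 0, 0, 0, 0]
Echelon form has 5 nonzero rows, so rank(P) = 5.
The column space has dimension equal to the rank: 5.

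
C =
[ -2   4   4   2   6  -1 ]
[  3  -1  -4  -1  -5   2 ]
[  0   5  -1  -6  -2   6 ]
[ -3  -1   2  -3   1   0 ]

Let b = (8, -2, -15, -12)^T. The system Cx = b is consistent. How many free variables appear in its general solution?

3

Row reduce the augmented matrix [C | b].
R2 ← R2 + (3/2)·R1: [0, 5, 2, 2, 4, 1/2, 10]
R4 ← R4 − (3/2)·R1: [0, -7, -4, -6, -8, 3/2, -24]
R3 ← R3 − R2: [0, 0, -3, -8, -6, 11/2, -25]
R4 ← R4 + (7/5)·R2: [0, 0, -6/5, -16/5, -12/5, 11/5, -10]
R4 ← R4 − (2/5)·R3: [0, 0, 0, 0, 0, 0, 0]
The echelon form has 3 nonzero rows, and every pivot lies in the first 6 columns, so rank(C) = rank([C|b]) = 3.
The system is consistent.
Free variables = (unknowns) − (rank) = 6 − 3 = 3.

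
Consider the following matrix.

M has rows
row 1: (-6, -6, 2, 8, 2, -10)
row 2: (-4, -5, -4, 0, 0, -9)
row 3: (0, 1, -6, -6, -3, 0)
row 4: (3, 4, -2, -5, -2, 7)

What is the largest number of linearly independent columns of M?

4

Row reduce to echelon form.
R2 ← R2 − (2/3)·R1: [0, -1, -16/3, -16/3, -4/3, -7/3]
R4 ← R4 + (1/2)·R1: [0, 1, -1, -1, -1, 2]
R3 ← R3 + R2: [0, 0, -34/3, -34/3, -13/3, -7/3]
R4 ← R4 + R2: [0, 0, -19/3, -19/3, -7/3, -1/3]
R4 ← R4 − (19/34)·R3: [0, 0, 0, 0, 3/34, 33/34]
Echelon form has 4 nonzero rows, so rank(M) = 4.
The rank gives the maximum number of linearly independent columns: 4.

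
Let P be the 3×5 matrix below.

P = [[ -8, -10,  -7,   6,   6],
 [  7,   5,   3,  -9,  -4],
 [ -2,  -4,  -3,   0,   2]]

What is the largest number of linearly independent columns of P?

2

Row reduce to echelon form.
R2 ← R2 + (7/8)·R1: [0, -15/4, -25/8, -15/4, 5/4]
R3 ← R3 − (1/4)·R1: [0, -3/2, -5/4, -3/2, 1/2]
R3 ← R3 − (2/5)·R2: [0, 0, 0, 0, 0]
Echelon form has 2 nonzero rows, so rank(P) = 2.
The rank gives the maximum number of linearly independent columns: 2.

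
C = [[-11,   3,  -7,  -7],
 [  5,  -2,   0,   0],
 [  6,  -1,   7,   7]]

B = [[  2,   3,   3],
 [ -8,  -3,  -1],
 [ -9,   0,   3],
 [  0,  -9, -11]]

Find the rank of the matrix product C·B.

First compute CB:
[[ 17,  21,  20],
 [ 26,  21,  17],
 [-43, -42, -37]]
Now row reduce the product.
R2 ← R2 − (26/17)·R1: [0, -189/17, -231/17]
R3 ← R3 + (43/17)·R1: [0, 189/17, 231/17]
R3 ← R3 + R2: [0, 0, 0]
2 nonzero rows, so rank(CB) = 2.

2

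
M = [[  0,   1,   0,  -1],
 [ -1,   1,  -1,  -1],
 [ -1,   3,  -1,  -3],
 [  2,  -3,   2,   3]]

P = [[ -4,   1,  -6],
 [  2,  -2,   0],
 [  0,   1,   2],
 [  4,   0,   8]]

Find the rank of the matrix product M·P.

2

First compute MP:
[[ -2,  -2,  -8],
 [  2,  -4,  -4],
 [ -2,  -8, -20],
 [ -2,  10,  16]]
Now row reduce the product.
R2 ← R2 + R1: [0, -6, -12]
R3 ← R3 − R1: [0, -6, -12]
R4 ← R4 − R1: [0, 12, 24]
R3 ← R3 − R2: [0, 0, 0]
R4 ← R4 + (2)·R2: [0, 0, 0]
2 nonzero rows, so rank(MP) = 2.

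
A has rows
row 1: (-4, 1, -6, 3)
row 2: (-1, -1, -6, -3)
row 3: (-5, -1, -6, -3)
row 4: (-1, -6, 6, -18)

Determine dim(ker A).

1

Row reduce to echelon form.
R2 ← R2 − (1/4)·R1: [0, -5/4, -9/2, -15/4]
R3 ← R3 − (5/4)·R1: [0, -9/4, 3/2, -27/4]
R4 ← R4 − (1/4)·R1: [0, -25/4, 15/2, -75/4]
R3 ← R3 − (9/5)·R2: [0, 0, 48/5, 0]
R4 ← R4 − (5)·R2: [0, 0, 30, 0]
R4 ← R4 − (25/8)·R3: [0, 0, 0, 0]
3 nonzero rows, so rank(A) = 3.
A has 4 columns; by rank–nullity, nullity = 4 − 3 = 1.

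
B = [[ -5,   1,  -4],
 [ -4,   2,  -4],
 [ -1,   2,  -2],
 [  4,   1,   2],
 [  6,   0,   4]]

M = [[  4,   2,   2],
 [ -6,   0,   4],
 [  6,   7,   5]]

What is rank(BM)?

2

First compute BM:
[[-50, -38, -26],
 [-52, -36, -20],
 [-28, -16,  -4],
 [ 22,  22,  22],
 [ 48,  40,  32]]
Now row reduce the product.
R2 ← R2 − (26/25)·R1: [0, 88/25, 176/25]
R3 ← R3 − (14/25)·R1: [0, 132/25, 264/25]
R4 ← R4 + (11/25)·R1: [0, 132/25, 264/25]
R5 ← R5 + (24/25)·R1: [0, 88/25, 176/25]
R3 ← R3 − (3/2)·R2: [0, 0, 0]
R4 ← R4 − (3/2)·R2: [0, 0, 0]
R5 ← R5 − R2: [0, 0, 0]
2 nonzero rows, so rank(BM) = 2.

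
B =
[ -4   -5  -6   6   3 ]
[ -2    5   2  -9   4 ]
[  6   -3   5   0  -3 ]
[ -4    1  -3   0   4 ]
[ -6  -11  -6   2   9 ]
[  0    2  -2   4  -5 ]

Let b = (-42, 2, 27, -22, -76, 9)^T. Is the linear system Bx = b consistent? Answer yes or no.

Row reduce the augmented matrix [B | b].
R2 ← R2 − (1/2)·R1: [0, 15/2, 5, -12, 5/2, 23]
R3 ← R3 + (3/2)·R1: [0, -21/2, -4, 9, 3/2, -36]
R4 ← R4 − R1: [0, 6, 3, -6, 1, 20]
R5 ← R5 − (3/2)·R1: [0, -7/2, 3, -7, 9/2, -13]
R3 ← R3 + (7/5)·R2: [0, 0, 3, -39/5, 5, -19/5]
R4 ← R4 − (4/5)·R2: [0, 0, -1, 18/5, -1, 8/5]
R5 ← R5 + (7/15)·R2: [0, 0, 16/3, -63/5, 17/3, -34/15]
R6 ← R6 − (4/15)·R2: [0, 0, -10/3, 36/5, -17/3, 43/15]
R4 ← R4 + (1/3)·R3: [0, 0, 0, 1, 2/3, 1/3]
R5 ← R5 − (16/9)·R3: [0, 0, 0, 19/15, -29/9, 202/45]
R6 ← R6 + (10/9)·R3: [0, 0, 0, -22/15, -1/9, -61/45]
R5 ← R5 − (19/15)·R4: [0, 0, 0, 0, -61/15, 61/15]
R6 ← R6 + (22/15)·R4: [0, 0, 0, 0, 13/15, -13/15]
R6 ← R6 + (13/61)·R5: [0, 0, 0, 0, 0, 0]
The echelon form has 5 nonzero rows, and every pivot lies in the first 5 columns, so rank(B) = rank([B|b]) = 5.
The system is consistent.

yes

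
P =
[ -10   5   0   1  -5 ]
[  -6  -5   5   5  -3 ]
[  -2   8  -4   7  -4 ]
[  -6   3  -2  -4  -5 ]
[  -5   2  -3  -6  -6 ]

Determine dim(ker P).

0

Row reduce to echelon form.
R2 ← R2 − (3/5)·R1: [0, -8, 5, 22/5, 0]
R3 ← R3 − (1/5)·R1: [0, 7, -4, 34/5, -3]
R4 ← R4 − (3/5)·R1: [0, 0, -2, -23/5, -2]
R5 ← R5 − (1/2)·R1: [0, -1/2, -3, -13/2, -7/2]
R3 ← R3 + (7/8)·R2: [0, 0, 3/8, 213/20, -3]
R5 ← R5 − (1/16)·R2: [0, 0, -53/16, -271/40, -7/2]
R4 ← R4 + (16/3)·R3: [0, 0, 0, 261/5, -18]
R5 ← R5 + (53/6)·R3: [0, 0, 0, 873/10, -30]
R5 ← R5 − (97/58)·R4: [0, 0, 0, 0, 3/29]
5 nonzero rows, so rank(P) = 5.
P has 5 columns; by rank–nullity, nullity = 5 − 5 = 0.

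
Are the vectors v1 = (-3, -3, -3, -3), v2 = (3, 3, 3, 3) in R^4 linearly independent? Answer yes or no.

Form the matrix with these vectors as rows and row reduce.
R2 ← R2 + R1: [0, 0, 0, 0]
1 nonzero row, so the 2 vectors span a space of dimension 1.
Since 1 < 2, the vectors are linearly dependent.

no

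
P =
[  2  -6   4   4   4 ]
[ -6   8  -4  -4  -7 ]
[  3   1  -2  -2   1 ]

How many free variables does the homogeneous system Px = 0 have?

3

Row reduce to echelon form.
R2 ← R2 + (3)·R1: [0, -10, 8, 8, 5]
R3 ← R3 − (3/2)·R1: [0, 10, -8, -8, -5]
R3 ← R3 + R2: [0, 0, 0, 0, 0]
2 nonzero rows, so rank(P) = 2.
P has 5 columns; by rank–nullity, nullity = 5 − 2 = 3.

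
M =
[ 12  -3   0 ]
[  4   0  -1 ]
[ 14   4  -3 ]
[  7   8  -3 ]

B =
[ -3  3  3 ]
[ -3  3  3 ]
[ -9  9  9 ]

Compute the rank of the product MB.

1

First compute MB:
[[-27,  27,  27],
 [ -3,   3,   3],
 [-27,  27,  27],
 [-18,  18,  18]]
Now row reduce the product.
R2 ← R2 − (1/9)·R1: [0, 0, 0]
R3 ← R3 − R1: [0, 0, 0]
R4 ← R4 − (2/3)·R1: [0, 0, 0]
1 nonzero row, so rank(MB) = 1.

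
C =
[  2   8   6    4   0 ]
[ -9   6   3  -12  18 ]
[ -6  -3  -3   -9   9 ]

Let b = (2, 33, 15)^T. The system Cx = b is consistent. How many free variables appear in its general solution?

Row reduce the augmented matrix [C | b].
R2 ← R2 + (9/2)·R1: [0, 42, 30, 6, 18, 42]
R3 ← R3 + (3)·R1: [0, 21, 15, 3, 9, 21]
R3 ← R3 − (1/2)·R2: [0, 0, 0, 0, 0, 0]
The echelon form has 2 nonzero rows, and every pivot lies in the first 5 columns, so rank(C) = rank([C|b]) = 2.
The system is consistent.
Free variables = (unknowns) − (rank) = 5 − 2 = 3.

3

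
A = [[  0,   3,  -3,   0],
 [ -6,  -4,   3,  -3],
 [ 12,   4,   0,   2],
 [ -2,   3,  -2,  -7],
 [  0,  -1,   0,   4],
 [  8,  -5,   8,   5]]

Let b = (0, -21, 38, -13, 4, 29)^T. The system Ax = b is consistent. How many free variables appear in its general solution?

Row reduce the augmented matrix [A | b].
Swap R1 ↔ R2
R3 ← R3 + (2)·R1: [0, -4, 6, -4, -4]
R4 ← R4 − (1/3)·R1: [0, 13/3, -3, -6, -6]
R6 ← R6 + (4/3)·R1: [0, -31/3, 12, 1, 1]
R3 ← R3 + (4/3)·R2: [0, 0, 2, -4, -4]
R4 ← R4 − (13/9)·R2: [0, 0, 4/3, -6, -6]
R5 ← R5 + (1/3)·R2: [0, 0, -1, 4, 4]
R6 ← R6 + (31/9)·R2: [0, 0, 5/3, 1, 1]
R4 ← R4 − (2/3)·R3: [0, 0, 0, -10/3, -10/3]
R5 ← R5 + (1/2)·R3: [0, 0, 0, 2, 2]
R6 ← R6 − (5/6)·R3: [0, 0, 0, 13/3, 13/3]
R5 ← R5 + (3/5)·R4: [0, 0, 0, 0, 0]
R6 ← R6 + (13/10)·R4: [0, 0, 0, 0, 0]
The echelon form has 4 nonzero rows, and every pivot lies in the first 4 columns, so rank(A) = rank([A|b]) = 4.
The system is consistent.
Free variables = (unknowns) − (rank) = 4 − 4 = 0.

0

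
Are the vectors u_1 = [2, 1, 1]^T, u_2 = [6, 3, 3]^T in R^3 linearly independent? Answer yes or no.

no

Form the matrix with these vectors as rows and row reduce.
R2 ← R2 − (3)·R1: [0, 0, 0]
1 nonzero row, so the 2 vectors span a space of dimension 1.
Since 1 < 2, the vectors are linearly dependent.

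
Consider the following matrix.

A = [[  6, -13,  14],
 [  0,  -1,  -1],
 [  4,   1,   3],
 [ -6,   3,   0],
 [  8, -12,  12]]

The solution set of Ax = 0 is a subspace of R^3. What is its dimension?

0

Row reduce to echelon form.
R3 ← R3 − (2/3)·R1: [0, 29/3, -19/3]
R4 ← R4 + R1: [0, -10, 14]
R5 ← R5 − (4/3)·R1: [0, 16/3, -20/3]
R3 ← R3 + (29/3)·R2: [0, 0, -16]
R4 ← R4 − (10)·R2: [0, 0, 24]
R5 ← R5 + (16/3)·R2: [0, 0, -12]
R4 ← R4 + (3/2)·R3: [0, 0, 0]
R5 ← R5 − (3/4)·R3: [0, 0, 0]
3 nonzero rows, so rank(A) = 3.
A has 3 columns; by rank–nullity, nullity = 3 − 3 = 0.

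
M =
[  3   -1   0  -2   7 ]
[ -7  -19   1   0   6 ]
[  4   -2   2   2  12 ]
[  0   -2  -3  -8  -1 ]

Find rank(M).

Row reduce to echelon form.
R2 ← R2 + (7/3)·R1: [0, -64/3, 1, -14/3, 67/3]
R3 ← R3 − (4/3)·R1: [0, -2/3, 2, 14/3, 8/3]
R3 ← R3 − (1/32)·R2: [0, 0, 63/32, 77/16, 63/32]
R4 ← R4 − (3/32)·R2: [0, 0, -99/32, -121/16, -99/32]
R4 ← R4 + (11/7)·R3: [0, 0, 0, 0, 0]
Echelon form has 3 nonzero rows, so rank(M) = 3.

3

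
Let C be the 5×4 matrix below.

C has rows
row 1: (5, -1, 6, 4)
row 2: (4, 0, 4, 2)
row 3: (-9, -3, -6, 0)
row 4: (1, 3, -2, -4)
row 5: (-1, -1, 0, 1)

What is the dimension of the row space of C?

2

Row reduce to echelon form.
R2 ← R2 − (4/5)·R1: [0, 4/5, -4/5, -6/5]
R3 ← R3 + (9/5)·R1: [0, -24/5, 24/5, 36/5]
R4 ← R4 − (1/5)·R1: [0, 16/5, -16/5, -24/5]
R5 ← R5 + (1/5)·R1: [0, -6/5, 6/5, 9/5]
R3 ← R3 + (6)·R2: [0, 0, 0, 0]
R4 ← R4 − (4)·R2: [0, 0, 0, 0]
R5 ← R5 + (3/2)·R2: [0, 0, 0, 0]
Echelon form has 2 nonzero rows, so rank(C) = 2.
The row space has dimension equal to the rank: 2.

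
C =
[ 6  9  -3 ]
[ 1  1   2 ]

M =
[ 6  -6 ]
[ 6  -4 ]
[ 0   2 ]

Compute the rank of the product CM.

2

First compute CM:
[[ 90, -78],
 [ 12,  -6]]
Now row reduce the product.
R2 ← R2 − (2/15)·R1: [0, 22/5]
2 nonzero rows, so rank(CM) = 2.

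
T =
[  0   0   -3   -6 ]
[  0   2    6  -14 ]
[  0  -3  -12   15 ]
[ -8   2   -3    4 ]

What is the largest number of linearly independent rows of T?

Row reduce to echelon form.
Swap R1 ↔ R4
R3 ← R3 + (3/2)·R2: [0, 0, -3, -6]
R4 ← R4 − R3: [0, 0, 0, 0]
Echelon form has 3 nonzero rows, so rank(T) = 3.
The rank gives the maximum number of linearly independent rows: 3.

3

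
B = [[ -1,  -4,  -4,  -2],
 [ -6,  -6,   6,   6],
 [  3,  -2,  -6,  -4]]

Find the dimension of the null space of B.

1

Row reduce to echelon form.
R2 ← R2 − (6)·R1: [0, 18, 30, 18]
R3 ← R3 + (3)·R1: [0, -14, -18, -10]
R3 ← R3 + (7/9)·R2: [0, 0, 16/3, 4]
3 nonzero rows, so rank(B) = 3.
B has 4 columns; by rank–nullity, nullity = 4 − 3 = 1.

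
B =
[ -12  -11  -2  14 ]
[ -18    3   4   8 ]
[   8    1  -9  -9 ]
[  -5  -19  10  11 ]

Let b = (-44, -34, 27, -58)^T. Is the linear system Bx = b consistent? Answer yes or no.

Row reduce the augmented matrix [B | b].
R2 ← R2 − (3/2)·R1: [0, 39/2, 7, -13, 32]
R3 ← R3 + (2/3)·R1: [0, -19/3, -31/3, 1/3, -7/3]
R4 ← R4 − (5/12)·R1: [0, -173/12, 65/6, 31/6, -119/3]
R3 ← R3 + (38/117)·R2: [0, 0, -943/117, -35/9, 943/117]
R4 ← R4 + (173/234)·R2: [0, 0, 1873/117, -40/9, -1873/117]
R4 ← R4 + (1873/943)·R3: [0, 0, 0, -11475/943, 0]
The echelon form has 4 nonzero rows, and every pivot lies in the first 4 columns, so rank(B) = rank([B|b]) = 4.
The system is consistent.

yes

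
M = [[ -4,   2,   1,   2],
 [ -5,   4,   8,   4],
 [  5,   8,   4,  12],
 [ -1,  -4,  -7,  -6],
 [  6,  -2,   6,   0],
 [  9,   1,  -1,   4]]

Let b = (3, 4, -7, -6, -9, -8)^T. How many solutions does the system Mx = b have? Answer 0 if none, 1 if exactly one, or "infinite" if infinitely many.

Row reduce the augmented matrix [M | b].
R2 ← R2 − (5/4)·R1: [0, 3/2, 27/4, 3/2, 1/4]
R3 ← R3 + (5/4)·R1: [0, 21/2, 21/4, 29/2, -13/4]
R4 ← R4 − (1/4)·R1: [0, -9/2, -29/4, -13/2, -27/4]
R5 ← R5 + (3/2)·R1: [0, 1, 15/2, 3, -9/2]
R6 ← R6 + (9/4)·R1: [0, 11/2, 5/4, 17/2, -5/4]
R3 ← R3 − (7)·R2: [0, 0, -42, 4, -5]
R4 ← R4 + (3)·R2: [0, 0, 13, -2, -6]
R5 ← R5 − (2/3)·R2: [0, 0, 3, 2, -14/3]
R6 ← R6 − (11/3)·R2: [0, 0, -47/2, 3, -13/6]
R4 ← R4 + (13/42)·R3: [0, 0, 0, -16/21, -317/42]
R5 ← R5 + (1/14)·R3: [0, 0, 0, 16/7, -211/42]
R6 ← R6 − (47/84)·R3: [0, 0, 0, 16/21, 53/84]
R5 ← R5 + (3)·R4: [0, 0, 0, 0, -83/3]
R6 ← R6 + R4: [0, 0, 0, 0, -83/12]
R6 ← R6 − (1/4)·R5: [0, 0, 0, 0, 0]
The echelon form has 5 nonzero rows; the last pivot sits in the augmented column, so rank(M) = 4 but rank([M|b]) = 5.
Since the ranks differ, the system is inconsistent.
It has no solutions.

0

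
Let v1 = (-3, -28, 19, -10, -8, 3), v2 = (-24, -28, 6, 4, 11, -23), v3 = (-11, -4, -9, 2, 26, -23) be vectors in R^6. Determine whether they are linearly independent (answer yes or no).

Form the matrix with these vectors as rows and row reduce.
R2 ← R2 − (8)·R1: [0, 196, -146, 84, 75, -47]
R3 ← R3 − (11/3)·R1: [0, 296/3, -236/3, 116/3, 166/3, -34]
R3 ← R3 − (74/147)·R2: [0, 0, -760/147, -76/21, 2584/147, -1520/147]
3 nonzero rows, so the 3 vectors span a space of dimension 3.
Since 3 = 3, the vectors are linearly independent.

yes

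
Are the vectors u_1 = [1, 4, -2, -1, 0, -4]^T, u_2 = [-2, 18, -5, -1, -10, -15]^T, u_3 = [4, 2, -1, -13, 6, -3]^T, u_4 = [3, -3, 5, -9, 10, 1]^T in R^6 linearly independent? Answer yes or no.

yes

Form the matrix with these vectors as rows and row reduce.
R2 ← R2 + (2)·R1: [0, 26, -9, -3, -10, -23]
R3 ← R3 − (4)·R1: [0, -14, 7, -9, 6, 13]
R4 ← R4 − (3)·R1: [0, -15, 11, -6, 10, 13]
R3 ← R3 + (7/13)·R2: [0, 0, 28/13, -138/13, 8/13, 8/13]
R4 ← R4 + (15/26)·R2: [0, 0, 151/26, -201/26, 55/13, -7/26]
R4 ← R4 − (151/56)·R3: [0, 0, 0, 585/28, 18/7, -27/14]
4 nonzero rows, so the 4 vectors span a space of dimension 4.
Since 4 = 4, the vectors are linearly independent.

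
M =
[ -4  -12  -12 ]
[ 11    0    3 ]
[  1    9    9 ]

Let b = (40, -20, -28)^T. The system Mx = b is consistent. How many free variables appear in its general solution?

Row reduce the augmented matrix [M | b].
R2 ← R2 + (11/4)·R1: [0, -33, -30, 90]
R3 ← R3 + (1/4)·R1: [0, 6, 6, -18]
R3 ← R3 + (2/11)·R2: [0, 0, 6/11, -18/11]
The echelon form has 3 nonzero rows, and every pivot lies in the first 3 columns, so rank(M) = rank([M|b]) = 3.
The system is consistent.
Free variables = (unknowns) − (rank) = 3 − 3 = 0.

0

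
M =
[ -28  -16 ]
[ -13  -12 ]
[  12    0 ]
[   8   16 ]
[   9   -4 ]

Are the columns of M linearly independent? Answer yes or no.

yes

Row reduce M to echelon form.
R2 ← R2 − (13/28)·R1: [0, -32/7]
R3 ← R3 + (3/7)·R1: [0, -48/7]
R4 ← R4 + (2/7)·R1: [0, 80/7]
R5 ← R5 + (9/28)·R1: [0, -64/7]
R3 ← R3 − (3/2)·R2: [0, 0]
R4 ← R4 + (5/2)·R2: [0, 0]
R5 ← R5 − (2)·R2: [0, 0]
2 pivots among 2 columns.
Every column is a pivot column, so the columns are linearly independent.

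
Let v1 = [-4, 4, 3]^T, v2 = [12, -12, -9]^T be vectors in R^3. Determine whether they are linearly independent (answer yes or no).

no

Form the matrix with these vectors as rows and row reduce.
R2 ← R2 + (3)·R1: [0, 0, 0]
1 nonzero row, so the 2 vectors span a space of dimension 1.
Since 1 < 2, the vectors are linearly dependent.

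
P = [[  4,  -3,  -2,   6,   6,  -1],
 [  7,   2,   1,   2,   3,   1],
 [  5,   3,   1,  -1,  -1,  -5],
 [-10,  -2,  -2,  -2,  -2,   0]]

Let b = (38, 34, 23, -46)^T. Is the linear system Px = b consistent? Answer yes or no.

yes

Row reduce the augmented matrix [P | b].
R2 ← R2 − (7/4)·R1: [0, 29/4, 9/2, -17/2, -15/2, 11/4, -65/2]
R3 ← R3 − (5/4)·R1: [0, 27/4, 7/2, -17/2, -17/2, -15/4, -49/2]
R4 ← R4 + (5/2)·R1: [0, -19/2, -7, 13, 13, -5/2, 49]
R3 ← R3 − (27/29)·R2: [0, 0, -20/29, -17/29, -44/29, -183/29, 167/29]
R4 ← R4 + (38/29)·R2: [0, 0, -32/29, 54/29, 92/29, 32/29, 186/29]
R4 ← R4 − (8/5)·R3: [0, 0, 0, 14/5, 28/5, 56/5, -14/5]
The echelon form has 4 nonzero rows, and every pivot lies in the first 6 columns, so rank(P) = rank([P|b]) = 4.
The system is consistent.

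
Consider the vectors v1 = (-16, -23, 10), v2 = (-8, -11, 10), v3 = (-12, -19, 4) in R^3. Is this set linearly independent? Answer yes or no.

Form the matrix with these vectors as rows and row reduce.
R2 ← R2 − (1/2)·R1: [0, 1/2, 5]
R3 ← R3 − (3/4)·R1: [0, -7/4, -7/2]
R3 ← R3 + (7/2)·R2: [0, 0, 14]
3 nonzero rows, so the 3 vectors span a space of dimension 3.
Since 3 = 3, the vectors are linearly independent.

yes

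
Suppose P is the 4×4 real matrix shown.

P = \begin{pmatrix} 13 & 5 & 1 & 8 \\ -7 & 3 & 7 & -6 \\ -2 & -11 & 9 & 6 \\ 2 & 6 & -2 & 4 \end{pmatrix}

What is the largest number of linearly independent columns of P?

Row reduce to echelon form.
R2 ← R2 + (7/13)·R1: [0, 74/13, 98/13, -22/13]
R3 ← R3 + (2/13)·R1: [0, -133/13, 119/13, 94/13]
R4 ← R4 − (2/13)·R1: [0, 68/13, -28/13, 36/13]
R3 ← R3 + (133/74)·R2: [0, 0, 840/37, 155/37]
R4 ← R4 − (34/37)·R2: [0, 0, -336/37, 160/37]
R4 ← R4 + (2/5)·R3: [0, 0, 0, 6]
Echelon form has 4 nonzero rows, so rank(P) = 4.
The rank gives the maximum number of linearly independent columns: 4.

4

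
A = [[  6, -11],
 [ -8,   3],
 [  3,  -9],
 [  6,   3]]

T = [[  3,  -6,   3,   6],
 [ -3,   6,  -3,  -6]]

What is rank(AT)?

1

First compute AT:
[[ 51, -102,  51, 102],
 [-33,  66, -33, -66],
 [ 36, -72,  36,  72],
 [  9, -18,   9,  18]]
Now row reduce the product.
R2 ← R2 + (11/17)·R1: [0, 0, 0, 0]
R3 ← R3 − (12/17)·R1: [0, 0, 0, 0]
R4 ← R4 − (3/17)·R1: [0, 0, 0, 0]
1 nonzero row, so rank(AT) = 1.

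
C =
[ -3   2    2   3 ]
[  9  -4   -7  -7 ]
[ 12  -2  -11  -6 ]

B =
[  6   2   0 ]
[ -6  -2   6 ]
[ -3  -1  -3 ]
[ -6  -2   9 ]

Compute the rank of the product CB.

2

First compute CB:
[[-54, -18,  33],
 [141,  47, -66],
 [153,  51, -33]]
Now row reduce the product.
R2 ← R2 + (47/18)·R1: [0, 0, 121/6]
R3 ← R3 + (17/6)·R1: [0, 0, 121/2]
R3 ← R3 − (3)·R2: [0, 0, 0]
2 nonzero rows, so rank(CB) = 2.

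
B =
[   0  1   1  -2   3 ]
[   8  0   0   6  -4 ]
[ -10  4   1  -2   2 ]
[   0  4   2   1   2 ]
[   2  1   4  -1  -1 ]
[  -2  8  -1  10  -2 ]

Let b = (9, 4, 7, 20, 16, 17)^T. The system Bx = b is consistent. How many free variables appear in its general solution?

Row reduce the augmented matrix [B | b].
Swap R1 ↔ R2
R3 ← R3 + (5/4)·R1: [0, 4, 1, 11/2, -3, 12]
R5 ← R5 − (1/4)·R1: [0, 1, 4, -5/2, 0, 15]
R6 ← R6 + (1/4)·R1: [0, 8, -1, 23/2, -3, 18]
R3 ← R3 − (4)·R2: [0, 0, -3, 27/2, -15, -24]
R4 ← R4 − (4)·R2: [0, 0, -2, 9, -10, -16]
R5 ← R5 − R2: [0, 0, 3, -1/2, -3, 6]
R6 ← R6 − (8)·R2: [0, 0, -9, 55/2, -27, -54]
R4 ← R4 − (2/3)·R3: [0, 0, 0, 0, 0, 0]
R5 ← R5 + R3: [0, 0, 0, 13, -18, -18]
R6 ← R6 − (3)·R3: [0, 0, 0, -13, 18, 18]
Swap R4 ↔ R5
R6 ← R6 + R4: [0, 0, 0, 0, 0, 0]
The echelon form has 4 nonzero rows, and every pivot lies in the first 5 columns, so rank(B) = rank([B|b]) = 4.
The system is consistent.
Free variables = (unknowns) − (rank) = 5 − 4 = 1.

1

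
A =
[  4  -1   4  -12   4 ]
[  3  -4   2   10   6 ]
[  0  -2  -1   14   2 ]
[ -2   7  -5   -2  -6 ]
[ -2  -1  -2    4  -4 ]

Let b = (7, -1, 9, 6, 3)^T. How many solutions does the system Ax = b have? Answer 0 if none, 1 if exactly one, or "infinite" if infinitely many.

0

Row reduce the augmented matrix [A | b].
R2 ← R2 − (3/4)·R1: [0, -13/4, -1, 19, 3, -25/4]
R4 ← R4 + (1/2)·R1: [0, 13/2, -3, -8, -4, 19/2]
R5 ← R5 + (1/2)·R1: [0, -3/2, 0, -2, -2, 13/2]
R3 ← R3 − (8/13)·R2: [0, 0, -5/13, 30/13, 2/13, 167/13]
R4 ← R4 + (2)·R2: [0, 0, -5, 30, 2, -3]
R5 ← R5 − (6/13)·R2: [0, 0, 6/13, -140/13, -44/13, 122/13]
R4 ← R4 − (13)·R3: [0, 0, 0, 0, 0, -170]
R5 ← R5 + (6/5)·R3: [0, 0, 0, -8, -16/5, 124/5]
Swap R4 ↔ R5
The echelon form has 5 nonzero rows; the last pivot sits in the augmented column, so rank(A) = 4 but rank([A|b]) = 5.
Since the ranks differ, the system is inconsistent.
It has no solutions.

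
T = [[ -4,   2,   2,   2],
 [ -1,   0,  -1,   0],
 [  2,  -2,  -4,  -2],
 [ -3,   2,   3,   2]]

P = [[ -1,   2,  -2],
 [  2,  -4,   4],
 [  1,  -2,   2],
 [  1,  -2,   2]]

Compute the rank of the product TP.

1

First compute TP:
[[ 12, -24,  24],
 [  0,   0,   0],
 [-12,  24, -24],
 [ 12, -24,  24]]
Now row reduce the product.
R3 ← R3 + R1: [0, 0, 0]
R4 ← R4 − R1: [0, 0, 0]
1 nonzero row, so rank(TP) = 1.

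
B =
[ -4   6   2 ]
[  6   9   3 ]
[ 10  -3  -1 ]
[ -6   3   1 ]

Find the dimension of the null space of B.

Row reduce to echelon form.
R2 ← R2 + (3/2)·R1: [0, 18, 6]
R3 ← R3 + (5/2)·R1: [0, 12, 4]
R4 ← R4 − (3/2)·R1: [0, -6, -2]
R3 ← R3 − (2/3)·R2: [0, 0, 0]
R4 ← R4 + (1/3)·R2: [0, 0, 0]
2 nonzero rows, so rank(B) = 2.
B has 3 columns; by rank–nullity, nullity = 3 − 2 = 1.

1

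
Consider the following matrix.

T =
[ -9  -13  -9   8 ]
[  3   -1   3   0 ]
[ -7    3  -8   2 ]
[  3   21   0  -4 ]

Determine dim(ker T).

Row reduce to echelon form.
R2 ← R2 + (1/3)·R1: [0, -16/3, 0, 8/3]
R3 ← R3 − (7/9)·R1: [0, 118/9, -1, -38/9]
R4 ← R4 + (1/3)·R1: [0, 50/3, -3, -4/3]
R3 ← R3 + (59/24)·R2: [0, 0, -1, 7/3]
R4 ← R4 + (25/8)·R2: [0, 0, -3, 7]
R4 ← R4 − (3)·R3: [0, 0, 0, 0]
3 nonzero rows, so rank(T) = 3.
T has 4 columns; by rank–nullity, nullity = 4 − 3 = 1.

1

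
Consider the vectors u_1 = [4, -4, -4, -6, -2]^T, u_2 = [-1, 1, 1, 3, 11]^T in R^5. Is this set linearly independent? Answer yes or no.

Form the matrix with these vectors as rows and row reduce.
R2 ← R2 + (1/4)·R1: [0, 0, 0, 3/2, 21/2]
2 nonzero rows, so the 2 vectors span a space of dimension 2.
Since 2 = 2, the vectors are linearly independent.

yes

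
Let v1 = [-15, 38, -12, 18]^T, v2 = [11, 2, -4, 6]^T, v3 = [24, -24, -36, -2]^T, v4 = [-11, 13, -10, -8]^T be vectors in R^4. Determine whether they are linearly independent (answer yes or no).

Form the matrix with these vectors as rows and row reduce.
R2 ← R2 + (11/15)·R1: [0, 448/15, -64/5, 96/5]
R3 ← R3 + (8/5)·R1: [0, 184/5, -276/5, 134/5]
R4 ← R4 − (11/15)·R1: [0, -223/15, -6/5, -106/5]
R3 ← R3 − (69/56)·R2: [0, 0, -276/7, 22/7]
R4 ← R4 + (223/448)·R2: [0, 0, -53/7, -163/14]
R4 ← R4 − (53/276)·R3: [0, 0, 0, -845/69]
4 nonzero rows, so the 4 vectors span a space of dimension 4.
Since 4 = 4, the vectors are linearly independent.

yes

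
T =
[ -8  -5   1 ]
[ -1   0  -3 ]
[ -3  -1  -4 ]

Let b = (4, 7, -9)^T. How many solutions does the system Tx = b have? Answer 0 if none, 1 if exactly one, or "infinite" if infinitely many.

0

Row reduce the augmented matrix [T | b].
R2 ← R2 − (1/8)·R1: [0, 5/8, -25/8, 13/2]
R3 ← R3 − (3/8)·R1: [0, 7/8, -35/8, -21/2]
R3 ← R3 − (7/5)·R2: [0, 0, 0, -98/5]
The echelon form has 3 nonzero rows; the last pivot sits in the augmented column, so rank(T) = 2 but rank([T|b]) = 3.
Since the ranks differ, the system is inconsistent.
It has no solutions.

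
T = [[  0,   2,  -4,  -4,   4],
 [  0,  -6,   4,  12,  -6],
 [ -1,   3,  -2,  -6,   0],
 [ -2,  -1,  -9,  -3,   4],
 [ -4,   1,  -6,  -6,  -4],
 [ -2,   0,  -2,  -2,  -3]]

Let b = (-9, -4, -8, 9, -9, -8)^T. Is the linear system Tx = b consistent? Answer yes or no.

no

Row reduce the augmented matrix [T | b].
Swap R1 ↔ R3
R4 ← R4 − (2)·R1: [0, -7, -5, 9, 4, 25]
R5 ← R5 − (4)·R1: [0, -11, 2, 18, -4, 23]
R6 ← R6 − (2)·R1: [0, -6, 2, 10, -3, 8]
R3 ← R3 + (1/3)·R2: [0, 0, -8/3, 0, 2, -31/3]
R4 ← R4 − (7/6)·R2: [0, 0, -29/3, -5, 11, 89/3]
R5 ← R5 − (11/6)·R2: [0, 0, -16/3, -4, 7, 91/3]
R6 ← R6 − R2: [0, 0, -2, -2, 3, 12]
R4 ← R4 − (29/8)·R3: [0, 0, 0, -5, 15/4, 537/8]
R5 ← R5 − (2)·R3: [0, 0, 0, -4, 3, 51]
R6 ← R6 − (3/4)·R3: [0, 0, 0, -2, 3/2, 79/4]
R5 ← R5 − (4/5)·R4: [0, 0, 0, 0, 0, -27/10]
R6 ← R6 − (2/5)·R4: [0, 0, 0, 0, 0, -71/10]
R6 ← R6 − (71/27)·R5: [0, 0, 0, 0, 0, 0]
The echelon form has 5 nonzero rows; the last pivot sits in the augmented column, so rank(T) = 4 but rank([T|b]) = 5.
Since the ranks differ, the system is inconsistent.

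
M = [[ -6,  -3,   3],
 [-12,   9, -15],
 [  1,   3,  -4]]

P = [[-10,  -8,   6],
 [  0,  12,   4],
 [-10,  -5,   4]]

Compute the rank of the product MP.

First compute MP:
[[ 30,  -3, -36],
 [270, 279, -96],
 [ 30,  48,   2]]
Now row reduce the product.
R2 ← R2 − (9)·R1: [0, 306, 228]
R3 ← R3 − R1: [0, 51, 38]
R3 ← R3 − (1/6)·R2: [0, 0, 0]
2 nonzero rows, so rank(MP) = 2.

2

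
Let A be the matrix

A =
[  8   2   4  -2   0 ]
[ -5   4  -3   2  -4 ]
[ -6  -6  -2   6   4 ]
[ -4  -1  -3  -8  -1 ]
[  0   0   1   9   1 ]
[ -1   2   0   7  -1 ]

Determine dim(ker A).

Row reduce to echelon form.
R2 ← R2 + (5/8)·R1: [0, 21/4, -1/2, 3/4, -4]
R3 ← R3 + (3/4)·R1: [0, -9/2, 1, 9/2, 4]
R4 ← R4 + (1/2)·R1: [0, 0, -1, -9, -1]
R6 ← R6 + (1/8)·R1: [0, 9/4, 1/2, 27/4, -1]
R3 ← R3 + (6/7)·R2: [0, 0, 4/7, 36/7, 4/7]
R6 ← R6 − (3/7)·R2: [0, 0, 5/7, 45/7, 5/7]
R4 ← R4 + (7/4)·R3: [0, 0, 0, 0, 0]
R5 ← R5 − (7/4)·R3: [0, 0, 0, 0, 0]
R6 ← R6 − (5/4)·R3: [0, 0, 0, 0, 0]
3 nonzero rows, so rank(A) = 3.
A has 5 columns; by rank–nullity, nullity = 5 − 3 = 2.

2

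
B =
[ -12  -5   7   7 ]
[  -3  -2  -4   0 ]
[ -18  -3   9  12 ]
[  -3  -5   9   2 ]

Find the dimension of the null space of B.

1

Row reduce to echelon form.
R2 ← R2 − (1/4)·R1: [0, -3/4, -23/4, -7/4]
R3 ← R3 − (3/2)·R1: [0, 9/2, -3/2, 3/2]
R4 ← R4 − (1/4)·R1: [0, -15/4, 29/4, 1/4]
R3 ← R3 + (6)·R2: [0, 0, -36, -9]
R4 ← R4 − (5)·R2: [0, 0, 36, 9]
R4 ← R4 + R3: [0, 0, 0, 0]
3 nonzero rows, so rank(B) = 3.
B has 4 columns; by rank–nullity, nullity = 4 − 3 = 1.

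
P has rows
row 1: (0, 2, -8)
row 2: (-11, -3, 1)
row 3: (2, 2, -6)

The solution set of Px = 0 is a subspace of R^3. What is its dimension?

Row reduce to echelon form.
Swap R1 ↔ R2
R3 ← R3 + (2/11)·R1: [0, 16/11, -64/11]
R3 ← R3 − (8/11)·R2: [0, 0, 0]
2 nonzero rows, so rank(P) = 2.
P has 3 columns; by rank–nullity, nullity = 3 − 2 = 1.

1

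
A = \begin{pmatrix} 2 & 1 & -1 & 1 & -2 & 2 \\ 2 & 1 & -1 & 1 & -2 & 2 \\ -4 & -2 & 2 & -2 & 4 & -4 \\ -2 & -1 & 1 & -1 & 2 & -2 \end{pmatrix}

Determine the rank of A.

Row reduce to echelon form.
R2 ← R2 − R1: [0, 0, 0, 0, 0, 0]
R3 ← R3 + (2)·R1: [0, 0, 0, 0, 0, 0]
R4 ← R4 + R1: [0, 0, 0, 0, 0, 0]
Echelon form has 1 nonzero row, so rank(A) = 1.

1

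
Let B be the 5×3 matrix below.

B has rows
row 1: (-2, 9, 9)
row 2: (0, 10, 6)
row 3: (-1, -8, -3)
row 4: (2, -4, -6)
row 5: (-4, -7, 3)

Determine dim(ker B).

Row reduce to echelon form.
R3 ← R3 − (1/2)·R1: [0, -25/2, -15/2]
R4 ← R4 + R1: [0, 5, 3]
R5 ← R5 − (2)·R1: [0, -25, -15]
R3 ← R3 + (5/4)·R2: [0, 0, 0]
R4 ← R4 − (1/2)·R2: [0, 0, 0]
R5 ← R5 + (5/2)·R2: [0, 0, 0]
2 nonzero rows, so rank(B) = 2.
B has 3 columns; by rank–nullity, nullity = 3 − 2 = 1.

1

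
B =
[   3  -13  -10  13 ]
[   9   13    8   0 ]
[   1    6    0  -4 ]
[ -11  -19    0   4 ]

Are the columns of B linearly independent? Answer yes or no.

Row reduce B to echelon form.
R2 ← R2 − (3)·R1: [0, 52, 38, -39]
R3 ← R3 − (1/3)·R1: [0, 31/3, 10/3, -25/3]
R4 ← R4 + (11/3)·R1: [0, -200/3, -110/3, 155/3]
R3 ← R3 − (31/156)·R2: [0, 0, -329/78, -7/12]
R4 ← R4 + (50/39)·R2: [0, 0, 470/39, 5/3]
R4 ← R4 + (20/7)·R3: [0, 0, 0, 0]
3 pivots among 4 columns.
Only 3 < 4 pivot columns, so the columns are linearly dependent.

no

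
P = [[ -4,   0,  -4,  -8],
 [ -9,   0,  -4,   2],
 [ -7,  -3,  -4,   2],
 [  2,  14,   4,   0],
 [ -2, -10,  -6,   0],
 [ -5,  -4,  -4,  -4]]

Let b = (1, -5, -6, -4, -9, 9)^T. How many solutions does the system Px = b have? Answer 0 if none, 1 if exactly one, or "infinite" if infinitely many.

Row reduce the augmented matrix [P | b].
R2 ← R2 − (9/4)·R1: [0, 0, 5, 20, -29/4]
R3 ← R3 − (7/4)·R1: [0, -3, 3, 16, -31/4]
R4 ← R4 + (1/2)·R1: [0, 14, 2, -4, -7/2]
R5 ← R5 − (1/2)·R1: [0, -10, -4, 4, -19/2]
R6 ← R6 − (5/4)·R1: [0, -4, 1, 6, 31/4]
Swap R2 ↔ R3
R4 ← R4 + (14/3)·R2: [0, 0, 16, 212/3, -119/3]
R5 ← R5 − (10/3)·R2: [0, 0, -14, -148/3, 49/3]
R6 ← R6 − (4/3)·R2: [0, 0, -3, -46/3, 217/12]
R4 ← R4 − (16/5)·R3: [0, 0, 0, 20/3, -247/15]
R5 ← R5 + (14/5)·R3: [0, 0, 0, 20/3, -119/30]
R6 ← R6 + (3/5)·R3: [0, 0, 0, -10/3, 206/15]
R5 ← R5 − R4: [0, 0, 0, 0, 25/2]
R6 ← R6 + (1/2)·R4: [0, 0, 0, 0, 11/2]
R6 ← R6 − (11/25)·R5: [0, 0, 0, 0, 0]
The echelon form has 5 nonzero rows; the last pivot sits in the augmented column, so rank(P) = 4 but rank([P|b]) = 5.
Since the ranks differ, the system is inconsistent.
It has no solutions.

0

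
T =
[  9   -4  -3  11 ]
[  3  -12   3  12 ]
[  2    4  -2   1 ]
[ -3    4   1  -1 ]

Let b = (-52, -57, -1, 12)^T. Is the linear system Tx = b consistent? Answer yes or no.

yes

Row reduce the augmented matrix [T | b].
R2 ← R2 − (1/3)·R1: [0, -32/3, 4, 25/3, -119/3]
R3 ← R3 − (2/9)·R1: [0, 44/9, -4/3, -13/9, 95/9]
R4 ← R4 + (1/3)·R1: [0, 8/3, 0, 8/3, -16/3]
R3 ← R3 + (11/24)·R2: [0, 0, 1/2, 19/8, -61/8]
R4 ← R4 + (1/4)·R2: [0, 0, 1, 19/4, -61/4]
R4 ← R4 − (2)·R3: [0, 0, 0, 0, 0]
The echelon form has 3 nonzero rows, and every pivot lies in the first 4 columns, so rank(T) = rank([T|b]) = 3.
The system is consistent.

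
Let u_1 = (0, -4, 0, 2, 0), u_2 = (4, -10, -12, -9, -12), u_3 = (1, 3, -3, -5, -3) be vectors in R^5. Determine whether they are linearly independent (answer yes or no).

no

Form the matrix with these vectors as rows and row reduce.
Swap R1 ↔ R2
R3 ← R3 − (1/4)·R1: [0, 11/2, 0, -11/4, 0]
R3 ← R3 + (11/8)·R2: [0, 0, 0, 0, 0]
2 nonzero rows, so the 3 vectors span a space of dimension 2.
Since 2 < 3, the vectors are linearly dependent.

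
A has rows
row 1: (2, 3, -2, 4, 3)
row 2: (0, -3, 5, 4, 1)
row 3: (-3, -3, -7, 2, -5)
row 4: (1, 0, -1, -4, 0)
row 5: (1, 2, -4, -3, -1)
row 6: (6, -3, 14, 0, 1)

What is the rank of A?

Row reduce to echelon form.
R3 ← R3 + (3/2)·R1: [0, 3/2, -10, 8, -1/2]
R4 ← R4 − (1/2)·R1: [0, -3/2, 0, -6, -3/2]
R5 ← R5 − (1/2)·R1: [0, 1/2, -3, -5, -5/2]
R6 ← R6 − (3)·R1: [0, -12, 20, -12, -8]
R3 ← R3 + (1/2)·R2: [0, 0, -15/2, 10, 0]
R4 ← R4 − (1/2)·R2: [0, 0, -5/2, -8, -2]
R5 ← R5 + (1/6)·R2: [0, 0, -13/6, -13/3, -7/3]
R6 ← R6 − (4)·R2: [0, 0, 0, -28, -12]
R4 ← R4 − (1/3)·R3: [0, 0, 0, -34/3, -2]
R5 ← R5 − (13/45)·R3: [0, 0, 0, -65/9, -7/3]
R5 ← R5 − (65/102)·R4: [0, 0, 0, 0, -18/17]
R6 ← R6 − (42/17)·R4: [0, 0, 0, 0, -120/17]
R6 ← R6 − (20/3)·R5: [0, 0, 0, 0, 0]
Echelon form has 5 nonzero rows, so rank(A) = 5.

5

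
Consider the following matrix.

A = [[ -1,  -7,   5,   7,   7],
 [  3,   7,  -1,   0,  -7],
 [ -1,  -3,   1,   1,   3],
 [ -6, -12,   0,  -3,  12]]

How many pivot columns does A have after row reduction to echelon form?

Row reduce to echelon form.
R2 ← R2 + (3)·R1: [0, -14, 14, 21, 14]
R3 ← R3 − R1: [0, 4, -4, -6, -4]
R4 ← R4 − (6)·R1: [0, 30, -30, -45, -30]
R3 ← R3 + (2/7)·R2: [0, 0, 0, 0, 0]
R4 ← R4 + (15/7)·R2: [0, 0, 0, 0, 0]
Echelon form has 2 nonzero rows, so rank(A) = 2.
Each nonzero row contributes one pivot column: 2 pivot columns.

2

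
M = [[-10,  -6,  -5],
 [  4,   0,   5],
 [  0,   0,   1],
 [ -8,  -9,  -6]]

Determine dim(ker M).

Row reduce to echelon form.
R2 ← R2 + (2/5)·R1: [0, -12/5, 3]
R4 ← R4 − (4/5)·R1: [0, -21/5, -2]
R4 ← R4 − (7/4)·R2: [0, 0, -29/4]
R4 ← R4 + (29/4)·R3: [0, 0, 0]
3 nonzero rows, so rank(M) = 3.
M has 3 columns; by rank–nullity, nullity = 3 − 3 = 0.

0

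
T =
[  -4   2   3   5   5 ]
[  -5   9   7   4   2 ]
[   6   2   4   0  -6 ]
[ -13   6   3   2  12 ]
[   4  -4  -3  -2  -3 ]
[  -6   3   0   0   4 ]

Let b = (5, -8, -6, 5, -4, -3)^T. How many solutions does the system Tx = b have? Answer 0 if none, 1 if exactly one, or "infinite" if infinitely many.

Row reduce the augmented matrix [T | b].
R2 ← R2 − (5/4)·R1: [0, 13/2, 13/4, -9/4, -17/4, -57/4]
R3 ← R3 + (3/2)·R1: [0, 5, 17/2, 15/2, 3/2, 3/2]
R4 ← R4 − (13/4)·R1: [0, -1/2, -27/4, -57/4, -17/4, -45/4]
R5 ← R5 + R1: [0, -2, 0, 3, 2, 1]
R6 ← R6 − (3/2)·R1: [0, 0, -9/2, -15/2, -7/2, -21/2]
R3 ← R3 − (10/13)·R2: [0, 0, 6, 120/13, 62/13, 162/13]
R4 ← R4 + (1/13)·R2: [0, 0, -13/2, -375/26, -119/26, -321/26]
R5 ← R5 + (4/13)·R2: [0, 0, 1, 30/13, 9/13, -44/13]
R4 ← R4 + (13/12)·R3: [0, 0, 0, -115/26, 23/39, 15/13]
R5 ← R5 − (1/6)·R3: [0, 0, 0, 10/13, -4/39, -71/13]
R6 ← R6 + (3/4)·R3: [0, 0, 0, -15/26, 1/13, -15/13]
R5 ← R5 + (4/23)·R4: [0, 0, 0, 0, 0, -121/23]
R6 ← R6 − (3/23)·R4: [0, 0, 0, 0, 0, -30/23]
R6 ← R6 − (30/121)·R5: [0, 0, 0, 0, 0, 0]
The echelon form has 5 nonzero rows; the last pivot sits in the augmented column, so rank(T) = 4 but rank([T|b]) = 5.
Since the ranks differ, the system is inconsistent.
It has no solutions.

0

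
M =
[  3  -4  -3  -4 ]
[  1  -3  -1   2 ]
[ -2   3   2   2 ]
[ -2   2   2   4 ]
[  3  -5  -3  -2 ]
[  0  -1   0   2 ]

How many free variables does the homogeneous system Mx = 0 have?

2

Row reduce to echelon form.
R2 ← R2 − (1/3)·R1: [0, -5/3, 0, 10/3]
R3 ← R3 + (2/3)·R1: [0, 1/3, 0, -2/3]
R4 ← R4 + (2/3)·R1: [0, -2/3, 0, 4/3]
R5 ← R5 − R1: [0, -1, 0, 2]
R3 ← R3 + (1/5)·R2: [0, 0, 0, 0]
R4 ← R4 − (2/5)·R2: [0, 0, 0, 0]
R5 ← R5 − (3/5)·R2: [0, 0, 0, 0]
R6 ← R6 − (3/5)·R2: [0, 0, 0, 0]
2 nonzero rows, so rank(M) = 2.
M has 4 columns; by rank–nullity, nullity = 4 − 2 = 2.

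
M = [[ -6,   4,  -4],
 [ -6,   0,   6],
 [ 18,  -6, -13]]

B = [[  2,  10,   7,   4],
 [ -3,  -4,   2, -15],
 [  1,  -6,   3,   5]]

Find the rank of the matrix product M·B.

3

First compute MB:
[[-28, -52, -46, -104],
 [ -6, -96, -24,   6],
 [ 41, 282,  75,  97]]
Now row reduce the product.
R2 ← R2 − (3/14)·R1: [0, -594/7, -99/7, 198/7]
R3 ← R3 + (41/28)·R1: [0, 1441/7, 107/14, -387/7]
R3 ← R3 + (131/54)·R2: [0, 0, -80/3, 40/3]
3 nonzero rows, so rank(MB) = 3.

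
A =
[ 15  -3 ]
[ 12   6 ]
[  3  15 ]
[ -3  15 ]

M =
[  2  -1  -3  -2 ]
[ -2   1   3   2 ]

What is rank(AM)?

First compute AM:
[[ 36, -18, -54, -36],
 [ 12,  -6, -18, -12],
 [-24,  12,  36,  24],
 [-36,  18,  54,  36]]
Now row reduce the product.
R2 ← R2 − (1/3)·R1: [0, 0, 0, 0]
R3 ← R3 + (2/3)·R1: [0, 0, 0, 0]
R4 ← R4 + R1: [0, 0, 0, 0]
1 nonzero row, so rank(AM) = 1.

1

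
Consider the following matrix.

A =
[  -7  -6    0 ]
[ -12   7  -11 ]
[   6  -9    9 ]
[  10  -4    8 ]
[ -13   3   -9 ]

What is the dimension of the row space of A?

Row reduce to echelon form.
R2 ← R2 − (12/7)·R1: [0, 121/7, -11]
R3 ← R3 + (6/7)·R1: [0, -99/7, 9]
R4 ← R4 + (10/7)·R1: [0, -88/7, 8]
R5 ← R5 − (13/7)·R1: [0, 99/7, -9]
R3 ← R3 + (9/11)·R2: [0, 0, 0]
R4 ← R4 + (8/11)·R2: [0, 0, 0]
R5 ← R5 − (9/11)·R2: [0, 0, 0]
Echelon form has 2 nonzero rows, so rank(A) = 2.
The row space has dimension equal to the rank: 2.

2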